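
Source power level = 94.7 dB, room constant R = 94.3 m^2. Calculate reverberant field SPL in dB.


Given values:
  Lw = 94.7 dB, R = 94.3 m^2
Formula: SPL = Lw + 10 * log10(4 / R)
Compute 4 / R = 4 / 94.3 = 0.042418
Compute 10 * log10(0.042418) = -13.7245
SPL = 94.7 + (-13.7245) = 80.98

80.98 dB


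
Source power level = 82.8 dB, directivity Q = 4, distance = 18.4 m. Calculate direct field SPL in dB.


Given values:
  Lw = 82.8 dB, Q = 4, r = 18.4 m
Formula: SPL = Lw + 10 * log10(Q / (4 * pi * r^2))
Compute 4 * pi * r^2 = 4 * pi * 18.4^2 = 4254.4704
Compute Q / denom = 4 / 4254.4704 = 0.00094019
Compute 10 * log10(0.00094019) = -30.2678
SPL = 82.8 + (-30.2678) = 52.53

52.53 dB


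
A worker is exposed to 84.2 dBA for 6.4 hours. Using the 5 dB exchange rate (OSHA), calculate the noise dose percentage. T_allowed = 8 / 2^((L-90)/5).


Given values:
  L = 84.2 dBA, T = 6.4 hours
Formula: T_allowed = 8 / 2^((L - 90) / 5)
Compute exponent: (84.2 - 90) / 5 = -1.16
Compute 2^(-1.16) = 0.447513
T_allowed = 8 / 0.447513 = 17.876576 hours
Dose = (T / T_allowed) * 100
Dose = (6.4 / 17.876576) * 100 = 35.8

35.8 %


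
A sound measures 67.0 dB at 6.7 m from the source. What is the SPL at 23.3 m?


Given values:
  SPL1 = 67.0 dB, r1 = 6.7 m, r2 = 23.3 m
Formula: SPL2 = SPL1 - 20 * log10(r2 / r1)
Compute ratio: r2 / r1 = 23.3 / 6.7 = 3.4776
Compute log10: log10(3.4776) = 0.54128
Compute drop: 20 * 0.54128 = 10.8256
SPL2 = 67.0 - 10.8256 = 56.17

56.17 dB


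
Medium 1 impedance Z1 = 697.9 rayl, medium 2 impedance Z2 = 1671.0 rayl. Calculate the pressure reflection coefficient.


Given values:
  Z1 = 697.9 rayl, Z2 = 1671.0 rayl
Formula: R = (Z2 - Z1) / (Z2 + Z1)
Numerator: Z2 - Z1 = 1671.0 - 697.9 = 973.1
Denominator: Z2 + Z1 = 1671.0 + 697.9 = 2368.9
R = 973.1 / 2368.9 = 0.4108

0.4108


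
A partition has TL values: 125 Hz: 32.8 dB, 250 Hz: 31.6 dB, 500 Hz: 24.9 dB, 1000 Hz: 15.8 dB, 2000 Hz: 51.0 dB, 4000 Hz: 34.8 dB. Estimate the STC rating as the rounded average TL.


Given TL values at each frequency:
  125 Hz: 32.8 dB
  250 Hz: 31.6 dB
  500 Hz: 24.9 dB
  1000 Hz: 15.8 dB
  2000 Hz: 51.0 dB
  4000 Hz: 34.8 dB
Formula: STC ~ round(average of TL values)
Sum = 32.8 + 31.6 + 24.9 + 15.8 + 51.0 + 34.8 = 190.9
Average = 190.9 / 6 = 31.82
Rounded: 32

32


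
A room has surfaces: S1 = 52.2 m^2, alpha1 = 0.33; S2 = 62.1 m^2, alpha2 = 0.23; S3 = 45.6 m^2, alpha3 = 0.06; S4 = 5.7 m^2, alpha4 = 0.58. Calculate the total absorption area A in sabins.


Given surfaces:
  Surface 1: 52.2 * 0.33 = 17.226
  Surface 2: 62.1 * 0.23 = 14.283
  Surface 3: 45.6 * 0.06 = 2.736
  Surface 4: 5.7 * 0.58 = 3.306
Formula: A = sum(Si * alpha_i)
A = 17.226 + 14.283 + 2.736 + 3.306
A = 37.55

37.55 sabins


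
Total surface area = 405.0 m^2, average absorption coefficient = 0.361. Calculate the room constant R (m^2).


Given values:
  S = 405.0 m^2, alpha = 0.361
Formula: R = S * alpha / (1 - alpha)
Numerator: 405.0 * 0.361 = 146.205
Denominator: 1 - 0.361 = 0.639
R = 146.205 / 0.639 = 228.8

228.8 m^2


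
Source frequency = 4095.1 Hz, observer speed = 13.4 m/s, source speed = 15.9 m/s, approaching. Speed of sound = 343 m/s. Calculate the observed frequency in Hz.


Given values:
  f_s = 4095.1 Hz, v_o = 13.4 m/s, v_s = 15.9 m/s
  Direction: approaching
Formula: f_o = f_s * (c + v_o) / (c - v_s)
Numerator: c + v_o = 343 + 13.4 = 356.4
Denominator: c - v_s = 343 - 15.9 = 327.1
f_o = 4095.1 * 356.4 / 327.1 = 4461.92

4461.92 Hz


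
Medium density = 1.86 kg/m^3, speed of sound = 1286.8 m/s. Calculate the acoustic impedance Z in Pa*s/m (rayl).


Given values:
  rho = 1.86 kg/m^3
  c = 1286.8 m/s
Formula: Z = rho * c
Z = 1.86 * 1286.8
Z = 2393.45

2393.45 rayl


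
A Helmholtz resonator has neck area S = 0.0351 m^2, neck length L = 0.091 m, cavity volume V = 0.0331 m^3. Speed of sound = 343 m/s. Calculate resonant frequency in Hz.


Given values:
  S = 0.0351 m^2, L = 0.091 m, V = 0.0331 m^3, c = 343 m/s
Formula: f = (c / (2*pi)) * sqrt(S / (V * L))
Compute V * L = 0.0331 * 0.091 = 0.0030121
Compute S / (V * L) = 0.0351 / 0.0030121 = 11.653
Compute sqrt(11.653) = 3.413649
Compute c / (2*pi) = 343 / 6.283185 = 54.590148
f = 54.590148 * 3.413649 = 186.35

186.35 Hz


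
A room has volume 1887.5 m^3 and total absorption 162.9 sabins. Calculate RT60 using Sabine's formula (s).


Given values:
  V = 1887.5 m^3
  A = 162.9 sabins
Formula: RT60 = 0.161 * V / A
Numerator: 0.161 * 1887.5 = 303.8875
RT60 = 303.8875 / 162.9 = 1.865

1.865 s


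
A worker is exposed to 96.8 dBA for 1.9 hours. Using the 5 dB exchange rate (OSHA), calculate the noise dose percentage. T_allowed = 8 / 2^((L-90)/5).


Given values:
  L = 96.8 dBA, T = 1.9 hours
Formula: T_allowed = 8 / 2^((L - 90) / 5)
Compute exponent: (96.8 - 90) / 5 = 1.36
Compute 2^(1.36) = 2.566852
T_allowed = 8 / 2.566852 = 3.116658 hours
Dose = (T / T_allowed) * 100
Dose = (1.9 / 3.116658) * 100 = 60.96

60.96 %


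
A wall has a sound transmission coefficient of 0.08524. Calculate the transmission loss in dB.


Given values:
  tau = 0.08524
Formula: TL = 10 * log10(1 / tau)
Compute 1 / tau = 1 / 0.08524 = 11.7316
Compute log10(11.7316) = 1.069357
TL = 10 * 1.069357 = 10.69

10.69 dB


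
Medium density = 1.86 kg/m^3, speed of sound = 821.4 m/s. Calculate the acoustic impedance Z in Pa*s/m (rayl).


Given values:
  rho = 1.86 kg/m^3
  c = 821.4 m/s
Formula: Z = rho * c
Z = 1.86 * 821.4
Z = 1527.8

1527.8 rayl


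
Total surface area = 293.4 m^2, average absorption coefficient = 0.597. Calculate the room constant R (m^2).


Given values:
  S = 293.4 m^2, alpha = 0.597
Formula: R = S * alpha / (1 - alpha)
Numerator: 293.4 * 0.597 = 175.1598
Denominator: 1 - 0.597 = 0.403
R = 175.1598 / 0.403 = 434.64

434.64 m^2


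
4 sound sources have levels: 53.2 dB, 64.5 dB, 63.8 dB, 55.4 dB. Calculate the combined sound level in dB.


Formula: L_total = 10 * log10( sum(10^(Li/10)) )
  Source 1: 10^(53.2/10) = 208929.6131
  Source 2: 10^(64.5/10) = 2818382.9313
  Source 3: 10^(63.8/10) = 2398832.919
  Source 4: 10^(55.4/10) = 346736.8505
Sum of linear values = 5772882.3139
L_total = 10 * log10(5772882.3139) = 67.61

67.61 dB


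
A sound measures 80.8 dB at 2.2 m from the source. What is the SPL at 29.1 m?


Given values:
  SPL1 = 80.8 dB, r1 = 2.2 m, r2 = 29.1 m
Formula: SPL2 = SPL1 - 20 * log10(r2 / r1)
Compute ratio: r2 / r1 = 29.1 / 2.2 = 13.2273
Compute log10: log10(13.2273) = 1.121471
Compute drop: 20 * 1.121471 = 22.4294
SPL2 = 80.8 - 22.4294 = 58.37

58.37 dB


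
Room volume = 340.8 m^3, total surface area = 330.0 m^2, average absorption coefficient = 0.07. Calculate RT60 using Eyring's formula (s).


Given values:
  V = 340.8 m^3, S = 330.0 m^2, alpha = 0.07
Formula: RT60 = 0.161 * V / (-S * ln(1 - alpha))
Compute ln(1 - 0.07) = ln(0.93) = -0.072571
Denominator: -330.0 * -0.072571 = 23.9484
Numerator: 0.161 * 340.8 = 54.8688
RT60 = 54.8688 / 23.9484 = 2.291

2.291 s


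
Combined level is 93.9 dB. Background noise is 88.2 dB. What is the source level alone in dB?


Given values:
  L_total = 93.9 dB, L_bg = 88.2 dB
Formula: L_source = 10 * log10(10^(L_total/10) - 10^(L_bg/10))
Convert to linear:
  10^(93.9/10) = 2454708915.685
  10^(88.2/10) = 660693448.0076
Difference: 2454708915.685 - 660693448.0076 = 1794015467.6774
L_source = 10 * log10(1794015467.6774) = 92.54

92.54 dB


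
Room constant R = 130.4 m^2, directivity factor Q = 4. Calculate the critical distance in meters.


Given values:
  R = 130.4 m^2, Q = 4
Formula: d_c = 0.141 * sqrt(Q * R)
Compute Q * R = 4 * 130.4 = 521.6
Compute sqrt(521.6) = 22.8386
d_c = 0.141 * 22.8386 = 3.22

3.22 m


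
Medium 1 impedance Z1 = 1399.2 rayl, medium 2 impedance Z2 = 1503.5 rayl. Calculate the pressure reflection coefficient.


Given values:
  Z1 = 1399.2 rayl, Z2 = 1503.5 rayl
Formula: R = (Z2 - Z1) / (Z2 + Z1)
Numerator: Z2 - Z1 = 1503.5 - 1399.2 = 104.3
Denominator: Z2 + Z1 = 1503.5 + 1399.2 = 2902.7
R = 104.3 / 2902.7 = 0.0359

0.0359


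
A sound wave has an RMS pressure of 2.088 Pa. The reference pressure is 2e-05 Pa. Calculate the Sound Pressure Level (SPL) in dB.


Given values:
  p = 2.088 Pa
  p_ref = 2e-05 Pa
Formula: SPL = 20 * log10(p / p_ref)
Compute ratio: p / p_ref = 2.088 / 2e-05 = 104400
Compute log10: log10(104400) = 5.0187
Multiply: SPL = 20 * 5.0187 = 100.37

100.37 dB


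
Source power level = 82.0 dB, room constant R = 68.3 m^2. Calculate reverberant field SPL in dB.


Given values:
  Lw = 82.0 dB, R = 68.3 m^2
Formula: SPL = Lw + 10 * log10(4 / R)
Compute 4 / R = 4 / 68.3 = 0.058565
Compute 10 * log10(0.058565) = -12.3236
SPL = 82.0 + (-12.3236) = 69.68

69.68 dB


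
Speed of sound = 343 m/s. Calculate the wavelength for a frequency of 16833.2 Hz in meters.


Given values:
  c = 343 m/s, f = 16833.2 Hz
Formula: lambda = c / f
lambda = 343 / 16833.2
lambda = 0.0204

0.0204 m


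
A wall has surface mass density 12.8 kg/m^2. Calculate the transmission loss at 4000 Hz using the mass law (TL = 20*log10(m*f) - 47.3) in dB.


Given values:
  m = 12.8 kg/m^2, f = 4000 Hz
Formula: TL = 20 * log10(m * f) - 47.3
Compute m * f = 12.8 * 4000 = 51200.0
Compute log10(51200.0) = 4.70927
Compute 20 * 4.70927 = 94.1854
TL = 94.1854 - 47.3 = 46.89

46.89 dB


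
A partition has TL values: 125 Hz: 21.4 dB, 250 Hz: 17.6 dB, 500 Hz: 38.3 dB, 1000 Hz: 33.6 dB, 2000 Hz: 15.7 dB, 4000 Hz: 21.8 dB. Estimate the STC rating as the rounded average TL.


Given TL values at each frequency:
  125 Hz: 21.4 dB
  250 Hz: 17.6 dB
  500 Hz: 38.3 dB
  1000 Hz: 33.6 dB
  2000 Hz: 15.7 dB
  4000 Hz: 21.8 dB
Formula: STC ~ round(average of TL values)
Sum = 21.4 + 17.6 + 38.3 + 33.6 + 15.7 + 21.8 = 148.4
Average = 148.4 / 6 = 24.73
Rounded: 25

25


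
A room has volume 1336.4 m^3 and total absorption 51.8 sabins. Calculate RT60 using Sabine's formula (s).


Given values:
  V = 1336.4 m^3
  A = 51.8 sabins
Formula: RT60 = 0.161 * V / A
Numerator: 0.161 * 1336.4 = 215.1604
RT60 = 215.1604 / 51.8 = 4.154

4.154 s


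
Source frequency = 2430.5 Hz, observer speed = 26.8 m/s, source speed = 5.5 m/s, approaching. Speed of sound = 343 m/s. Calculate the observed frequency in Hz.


Given values:
  f_s = 2430.5 Hz, v_o = 26.8 m/s, v_s = 5.5 m/s
  Direction: approaching
Formula: f_o = f_s * (c + v_o) / (c - v_s)
Numerator: c + v_o = 343 + 26.8 = 369.8
Denominator: c - v_s = 343 - 5.5 = 337.5
f_o = 2430.5 * 369.8 / 337.5 = 2663.11

2663.11 Hz


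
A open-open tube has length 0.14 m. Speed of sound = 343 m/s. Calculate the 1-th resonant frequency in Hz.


Given values:
  Tube type: open-open, L = 0.14 m, c = 343 m/s, n = 1
Formula: f_n = n * c / (2 * L)
Compute 2 * L = 2 * 0.14 = 0.28
f = 1 * 343 / 0.28
f = 1225.0

1225.0 Hz


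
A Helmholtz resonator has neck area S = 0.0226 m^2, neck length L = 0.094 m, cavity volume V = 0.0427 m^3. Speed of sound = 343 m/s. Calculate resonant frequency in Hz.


Given values:
  S = 0.0226 m^2, L = 0.094 m, V = 0.0427 m^3, c = 343 m/s
Formula: f = (c / (2*pi)) * sqrt(S / (V * L))
Compute V * L = 0.0427 * 0.094 = 0.0040138
Compute S / (V * L) = 0.0226 / 0.0040138 = 5.6306
Compute sqrt(5.6306) = 2.372889
Compute c / (2*pi) = 343 / 6.283185 = 54.590148
f = 54.590148 * 2.372889 = 129.54

129.54 Hz


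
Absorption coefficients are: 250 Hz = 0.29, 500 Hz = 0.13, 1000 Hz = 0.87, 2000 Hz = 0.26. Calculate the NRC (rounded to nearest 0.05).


Given values:
  a_250 = 0.29, a_500 = 0.13
  a_1000 = 0.87, a_2000 = 0.26
Formula: NRC = (a250 + a500 + a1000 + a2000) / 4
Sum = 0.29 + 0.13 + 0.87 + 0.26 = 1.55
NRC = 1.55 / 4 = 0.3875
Rounded to nearest 0.05: 0.4

0.4


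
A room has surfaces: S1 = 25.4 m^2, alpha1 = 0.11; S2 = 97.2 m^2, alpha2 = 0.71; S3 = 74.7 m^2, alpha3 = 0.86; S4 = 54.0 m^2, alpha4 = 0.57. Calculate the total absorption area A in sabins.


Given surfaces:
  Surface 1: 25.4 * 0.11 = 2.794
  Surface 2: 97.2 * 0.71 = 69.012
  Surface 3: 74.7 * 0.86 = 64.242
  Surface 4: 54.0 * 0.57 = 30.78
Formula: A = sum(Si * alpha_i)
A = 2.794 + 69.012 + 64.242 + 30.78
A = 166.83

166.83 sabins


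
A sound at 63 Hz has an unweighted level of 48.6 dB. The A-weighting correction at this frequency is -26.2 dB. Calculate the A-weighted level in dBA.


Given values:
  SPL = 48.6 dB
  A-weighting at 63 Hz = -26.2 dB
Formula: L_A = SPL + A_weight
L_A = 48.6 + (-26.2)
L_A = 22.4

22.4 dBA


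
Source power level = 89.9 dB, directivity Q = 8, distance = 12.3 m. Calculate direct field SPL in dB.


Given values:
  Lw = 89.9 dB, Q = 8, r = 12.3 m
Formula: SPL = Lw + 10 * log10(Q / (4 * pi * r^2))
Compute 4 * pi * r^2 = 4 * pi * 12.3^2 = 1901.1662
Compute Q / denom = 8 / 1901.1662 = 0.00420794
Compute 10 * log10(0.00420794) = -23.7593
SPL = 89.9 + (-23.7593) = 66.14

66.14 dB


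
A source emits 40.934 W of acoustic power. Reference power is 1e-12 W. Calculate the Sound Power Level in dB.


Given values:
  W = 40.934 W
  W_ref = 1e-12 W
Formula: SWL = 10 * log10(W / W_ref)
Compute ratio: W / W_ref = 40934000000000
Compute log10: log10(40934000000000) = 13.612084
Multiply: SWL = 10 * 13.612084 = 136.12

136.12 dB


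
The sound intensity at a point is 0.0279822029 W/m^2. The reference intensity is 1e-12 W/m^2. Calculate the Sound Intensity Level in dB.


Given values:
  I = 0.0279822029 W/m^2
  I_ref = 1e-12 W/m^2
Formula: SIL = 10 * log10(I / I_ref)
Compute ratio: I / I_ref = 27982202900
Compute log10: log10(27982202900) = 10.446882
Multiply: SIL = 10 * 10.446882 = 104.47

104.47 dB


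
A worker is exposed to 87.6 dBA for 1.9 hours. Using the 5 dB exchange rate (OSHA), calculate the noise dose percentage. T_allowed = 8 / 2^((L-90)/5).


Given values:
  L = 87.6 dBA, T = 1.9 hours
Formula: T_allowed = 8 / 2^((L - 90) / 5)
Compute exponent: (87.6 - 90) / 5 = -0.48
Compute 2^(-0.48) = 0.716978
T_allowed = 8 / 0.716978 = 11.157943 hours
Dose = (T / T_allowed) * 100
Dose = (1.9 / 11.157943) * 100 = 17.03

17.03 %


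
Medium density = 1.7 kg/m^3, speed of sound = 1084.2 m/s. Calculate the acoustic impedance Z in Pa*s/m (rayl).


Given values:
  rho = 1.7 kg/m^3
  c = 1084.2 m/s
Formula: Z = rho * c
Z = 1.7 * 1084.2
Z = 1843.14

1843.14 rayl


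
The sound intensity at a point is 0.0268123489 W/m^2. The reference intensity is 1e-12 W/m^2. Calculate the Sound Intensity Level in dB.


Given values:
  I = 0.0268123489 W/m^2
  I_ref = 1e-12 W/m^2
Formula: SIL = 10 * log10(I / I_ref)
Compute ratio: I / I_ref = 26812348900
Compute log10: log10(26812348900) = 10.428335
Multiply: SIL = 10 * 10.428335 = 104.28

104.28 dB


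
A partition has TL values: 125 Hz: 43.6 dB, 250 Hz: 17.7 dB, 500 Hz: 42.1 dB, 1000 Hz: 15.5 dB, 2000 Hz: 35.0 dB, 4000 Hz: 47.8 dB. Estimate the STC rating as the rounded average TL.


Given TL values at each frequency:
  125 Hz: 43.6 dB
  250 Hz: 17.7 dB
  500 Hz: 42.1 dB
  1000 Hz: 15.5 dB
  2000 Hz: 35.0 dB
  4000 Hz: 47.8 dB
Formula: STC ~ round(average of TL values)
Sum = 43.6 + 17.7 + 42.1 + 15.5 + 35.0 + 47.8 = 201.7
Average = 201.7 / 6 = 33.62
Rounded: 34

34


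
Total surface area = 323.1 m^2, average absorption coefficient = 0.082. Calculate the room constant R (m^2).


Given values:
  S = 323.1 m^2, alpha = 0.082
Formula: R = S * alpha / (1 - alpha)
Numerator: 323.1 * 0.082 = 26.4942
Denominator: 1 - 0.082 = 0.918
R = 26.4942 / 0.918 = 28.86

28.86 m^2


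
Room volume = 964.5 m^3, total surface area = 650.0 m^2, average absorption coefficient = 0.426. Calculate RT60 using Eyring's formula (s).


Given values:
  V = 964.5 m^3, S = 650.0 m^2, alpha = 0.426
Formula: RT60 = 0.161 * V / (-S * ln(1 - alpha))
Compute ln(1 - 0.426) = ln(0.574) = -0.555126
Denominator: -650.0 * -0.555126 = 360.8319
Numerator: 0.161 * 964.5 = 155.2845
RT60 = 155.2845 / 360.8319 = 0.43

0.43 s


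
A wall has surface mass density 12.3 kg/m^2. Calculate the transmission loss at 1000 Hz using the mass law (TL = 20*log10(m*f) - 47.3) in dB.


Given values:
  m = 12.3 kg/m^2, f = 1000 Hz
Formula: TL = 20 * log10(m * f) - 47.3
Compute m * f = 12.3 * 1000 = 12300.0
Compute log10(12300.0) = 4.089905
Compute 20 * 4.089905 = 81.7981
TL = 81.7981 - 47.3 = 34.5

34.5 dB


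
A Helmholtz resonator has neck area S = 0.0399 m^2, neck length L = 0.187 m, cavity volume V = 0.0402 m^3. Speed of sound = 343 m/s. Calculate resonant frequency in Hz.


Given values:
  S = 0.0399 m^2, L = 0.187 m, V = 0.0402 m^3, c = 343 m/s
Formula: f = (c / (2*pi)) * sqrt(S / (V * L))
Compute V * L = 0.0402 * 0.187 = 0.0075174
Compute S / (V * L) = 0.0399 / 0.0075174 = 5.3077
Compute sqrt(5.3077) = 2.303845
Compute c / (2*pi) = 343 / 6.283185 = 54.590148
f = 54.590148 * 2.303845 = 125.77

125.77 Hz


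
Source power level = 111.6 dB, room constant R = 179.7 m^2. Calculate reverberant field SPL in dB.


Given values:
  Lw = 111.6 dB, R = 179.7 m^2
Formula: SPL = Lw + 10 * log10(4 / R)
Compute 4 / R = 4 / 179.7 = 0.022259
Compute 10 * log10(0.022259) = -16.5249
SPL = 111.6 + (-16.5249) = 95.08

95.08 dB


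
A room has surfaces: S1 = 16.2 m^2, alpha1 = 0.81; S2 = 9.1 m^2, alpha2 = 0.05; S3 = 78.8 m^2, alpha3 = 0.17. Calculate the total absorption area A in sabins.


Given surfaces:
  Surface 1: 16.2 * 0.81 = 13.122
  Surface 2: 9.1 * 0.05 = 0.455
  Surface 3: 78.8 * 0.17 = 13.396
Formula: A = sum(Si * alpha_i)
A = 13.122 + 0.455 + 13.396
A = 26.97

26.97 sabins


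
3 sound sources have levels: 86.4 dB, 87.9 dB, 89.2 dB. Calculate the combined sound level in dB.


Formula: L_total = 10 * log10( sum(10^(Li/10)) )
  Source 1: 10^(86.4/10) = 436515832.2402
  Source 2: 10^(87.9/10) = 616595001.8615
  Source 3: 10^(89.2/10) = 831763771.1027
Sum of linear values = 1884874605.2044
L_total = 10 * log10(1884874605.2044) = 92.75

92.75 dB


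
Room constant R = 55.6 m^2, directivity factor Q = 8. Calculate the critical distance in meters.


Given values:
  R = 55.6 m^2, Q = 8
Formula: d_c = 0.141 * sqrt(Q * R)
Compute Q * R = 8 * 55.6 = 444.8
Compute sqrt(444.8) = 21.0903
d_c = 0.141 * 21.0903 = 2.974

2.974 m


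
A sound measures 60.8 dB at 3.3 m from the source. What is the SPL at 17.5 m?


Given values:
  SPL1 = 60.8 dB, r1 = 3.3 m, r2 = 17.5 m
Formula: SPL2 = SPL1 - 20 * log10(r2 / r1)
Compute ratio: r2 / r1 = 17.5 / 3.3 = 5.303
Compute log10: log10(5.303) = 0.724522
Compute drop: 20 * 0.724522 = 14.4904
SPL2 = 60.8 - 14.4904 = 46.31

46.31 dB


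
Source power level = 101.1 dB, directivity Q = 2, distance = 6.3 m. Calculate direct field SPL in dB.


Given values:
  Lw = 101.1 dB, Q = 2, r = 6.3 m
Formula: SPL = Lw + 10 * log10(Q / (4 * pi * r^2))
Compute 4 * pi * r^2 = 4 * pi * 6.3^2 = 498.7592
Compute Q / denom = 2 / 498.7592 = 0.00400995
Compute 10 * log10(0.00400995) = -23.9686
SPL = 101.1 + (-23.9686) = 77.13

77.13 dB


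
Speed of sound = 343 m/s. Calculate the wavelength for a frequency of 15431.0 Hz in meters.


Given values:
  c = 343 m/s, f = 15431.0 Hz
Formula: lambda = c / f
lambda = 343 / 15431.0
lambda = 0.0222

0.0222 m


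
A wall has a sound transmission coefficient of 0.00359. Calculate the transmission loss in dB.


Given values:
  tau = 0.00359
Formula: TL = 10 * log10(1 / tau)
Compute 1 / tau = 1 / 0.00359 = 278.5515
Compute log10(278.5515) = 2.444906
TL = 10 * 2.444906 = 24.45

24.45 dB


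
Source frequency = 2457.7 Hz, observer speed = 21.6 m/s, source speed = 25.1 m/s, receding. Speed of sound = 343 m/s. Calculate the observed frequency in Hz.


Given values:
  f_s = 2457.7 Hz, v_o = 21.6 m/s, v_s = 25.1 m/s
  Direction: receding
Formula: f_o = f_s * (c - v_o) / (c + v_s)
Numerator: c - v_o = 343 - 21.6 = 321.4
Denominator: c + v_s = 343 + 25.1 = 368.1
f_o = 2457.7 * 321.4 / 368.1 = 2145.9

2145.9 Hz


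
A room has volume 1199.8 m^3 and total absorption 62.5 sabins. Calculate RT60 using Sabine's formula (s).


Given values:
  V = 1199.8 m^3
  A = 62.5 sabins
Formula: RT60 = 0.161 * V / A
Numerator: 0.161 * 1199.8 = 193.1678
RT60 = 193.1678 / 62.5 = 3.091

3.091 s


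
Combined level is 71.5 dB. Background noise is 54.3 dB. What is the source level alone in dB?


Given values:
  L_total = 71.5 dB, L_bg = 54.3 dB
Formula: L_source = 10 * log10(10^(L_total/10) - 10^(L_bg/10))
Convert to linear:
  10^(71.5/10) = 14125375.4462
  10^(54.3/10) = 269153.4804
Difference: 14125375.4462 - 269153.4804 = 13856221.9658
L_source = 10 * log10(13856221.9658) = 71.42

71.42 dB


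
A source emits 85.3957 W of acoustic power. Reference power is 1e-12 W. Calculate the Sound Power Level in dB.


Given values:
  W = 85.3957 W
  W_ref = 1e-12 W
Formula: SWL = 10 * log10(W / W_ref)
Compute ratio: W / W_ref = 85395700000000
Compute log10: log10(85395700000000) = 13.931436
Multiply: SWL = 10 * 13.931436 = 139.31

139.31 dB


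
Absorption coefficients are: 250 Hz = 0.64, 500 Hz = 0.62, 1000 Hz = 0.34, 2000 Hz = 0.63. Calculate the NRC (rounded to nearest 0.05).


Given values:
  a_250 = 0.64, a_500 = 0.62
  a_1000 = 0.34, a_2000 = 0.63
Formula: NRC = (a250 + a500 + a1000 + a2000) / 4
Sum = 0.64 + 0.62 + 0.34 + 0.63 = 2.23
NRC = 2.23 / 4 = 0.5575
Rounded to nearest 0.05: 0.55

0.55


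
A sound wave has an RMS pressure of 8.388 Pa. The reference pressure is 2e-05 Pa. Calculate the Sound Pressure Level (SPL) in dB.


Given values:
  p = 8.388 Pa
  p_ref = 2e-05 Pa
Formula: SPL = 20 * log10(p / p_ref)
Compute ratio: p / p_ref = 8.388 / 2e-05 = 419400
Compute log10: log10(419400) = 5.622628
Multiply: SPL = 20 * 5.622628 = 112.45

112.45 dB


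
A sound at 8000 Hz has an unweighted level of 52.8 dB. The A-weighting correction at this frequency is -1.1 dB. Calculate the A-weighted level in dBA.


Given values:
  SPL = 52.8 dB
  A-weighting at 8000 Hz = -1.1 dB
Formula: L_A = SPL + A_weight
L_A = 52.8 + (-1.1)
L_A = 51.7

51.7 dBA


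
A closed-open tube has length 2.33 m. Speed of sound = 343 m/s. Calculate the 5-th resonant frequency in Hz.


Given values:
  Tube type: closed-open, L = 2.33 m, c = 343 m/s, n = 5
Formula: f_n = (2n - 1) * c / (4 * L)
Compute 2n - 1 = 2*5 - 1 = 9
Compute 4 * L = 4 * 2.33 = 9.32
f = 9 * 343 / 9.32
f = 331.22

331.22 Hz


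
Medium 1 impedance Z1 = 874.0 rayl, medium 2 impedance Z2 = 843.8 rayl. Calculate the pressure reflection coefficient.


Given values:
  Z1 = 874.0 rayl, Z2 = 843.8 rayl
Formula: R = (Z2 - Z1) / (Z2 + Z1)
Numerator: Z2 - Z1 = 843.8 - 874.0 = -30.2
Denominator: Z2 + Z1 = 843.8 + 874.0 = 1717.8
R = -30.2 / 1717.8 = -0.0176

-0.0176


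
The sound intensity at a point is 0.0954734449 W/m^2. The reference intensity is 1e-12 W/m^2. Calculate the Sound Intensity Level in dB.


Given values:
  I = 0.0954734449 W/m^2
  I_ref = 1e-12 W/m^2
Formula: SIL = 10 * log10(I / I_ref)
Compute ratio: I / I_ref = 95473444900
Compute log10: log10(95473444900) = 10.979883
Multiply: SIL = 10 * 10.979883 = 109.8

109.8 dB


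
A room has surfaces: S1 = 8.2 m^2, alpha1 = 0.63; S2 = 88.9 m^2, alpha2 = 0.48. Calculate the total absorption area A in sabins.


Given surfaces:
  Surface 1: 8.2 * 0.63 = 5.166
  Surface 2: 88.9 * 0.48 = 42.672
Formula: A = sum(Si * alpha_i)
A = 5.166 + 42.672
A = 47.84

47.84 sabins


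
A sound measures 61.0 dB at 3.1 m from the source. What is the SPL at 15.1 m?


Given values:
  SPL1 = 61.0 dB, r1 = 3.1 m, r2 = 15.1 m
Formula: SPL2 = SPL1 - 20 * log10(r2 / r1)
Compute ratio: r2 / r1 = 15.1 / 3.1 = 4.871
Compute log10: log10(4.871) = 0.687618
Compute drop: 20 * 0.687618 = 13.7524
SPL2 = 61.0 - 13.7524 = 47.25

47.25 dB


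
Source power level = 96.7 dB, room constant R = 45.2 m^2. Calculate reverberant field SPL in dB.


Given values:
  Lw = 96.7 dB, R = 45.2 m^2
Formula: SPL = Lw + 10 * log10(4 / R)
Compute 4 / R = 4 / 45.2 = 0.088496
Compute 10 * log10(0.088496) = -10.5308
SPL = 96.7 + (-10.5308) = 86.17

86.17 dB


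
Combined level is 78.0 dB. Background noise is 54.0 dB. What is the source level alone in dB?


Given values:
  L_total = 78.0 dB, L_bg = 54.0 dB
Formula: L_source = 10 * log10(10^(L_total/10) - 10^(L_bg/10))
Convert to linear:
  10^(78.0/10) = 63095734.448
  10^(54.0/10) = 251188.6432
Difference: 63095734.448 - 251188.6432 = 62844545.8048
L_source = 10 * log10(62844545.8048) = 77.98

77.98 dB


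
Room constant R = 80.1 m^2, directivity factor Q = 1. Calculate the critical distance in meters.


Given values:
  R = 80.1 m^2, Q = 1
Formula: d_c = 0.141 * sqrt(Q * R)
Compute Q * R = 1 * 80.1 = 80.1
Compute sqrt(80.1) = 8.9499
d_c = 0.141 * 8.9499 = 1.262

1.262 m


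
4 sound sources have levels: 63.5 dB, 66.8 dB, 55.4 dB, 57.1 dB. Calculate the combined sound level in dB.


Formula: L_total = 10 * log10( sum(10^(Li/10)) )
  Source 1: 10^(63.5/10) = 2238721.1386
  Source 2: 10^(66.8/10) = 4786300.9232
  Source 3: 10^(55.4/10) = 346736.8505
  Source 4: 10^(57.1/10) = 512861.384
Sum of linear values = 7884620.2963
L_total = 10 * log10(7884620.2963) = 68.97

68.97 dB


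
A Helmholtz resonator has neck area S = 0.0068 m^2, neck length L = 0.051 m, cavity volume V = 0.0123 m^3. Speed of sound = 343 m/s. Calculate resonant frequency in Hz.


Given values:
  S = 0.0068 m^2, L = 0.051 m, V = 0.0123 m^3, c = 343 m/s
Formula: f = (c / (2*pi)) * sqrt(S / (V * L))
Compute V * L = 0.0123 * 0.051 = 0.0006273
Compute S / (V * L) = 0.0068 / 0.0006273 = 10.8401
Compute sqrt(10.8401) = 3.292431
Compute c / (2*pi) = 343 / 6.283185 = 54.590148
f = 54.590148 * 3.292431 = 179.73

179.73 Hz


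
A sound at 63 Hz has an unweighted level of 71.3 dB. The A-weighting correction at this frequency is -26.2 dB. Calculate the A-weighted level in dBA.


Given values:
  SPL = 71.3 dB
  A-weighting at 63 Hz = -26.2 dB
Formula: L_A = SPL + A_weight
L_A = 71.3 + (-26.2)
L_A = 45.1

45.1 dBA


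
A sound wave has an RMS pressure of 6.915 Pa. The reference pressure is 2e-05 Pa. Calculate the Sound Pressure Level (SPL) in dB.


Given values:
  p = 6.915 Pa
  p_ref = 2e-05 Pa
Formula: SPL = 20 * log10(p / p_ref)
Compute ratio: p / p_ref = 6.915 / 2e-05 = 345750
Compute log10: log10(345750) = 5.538762
Multiply: SPL = 20 * 5.538762 = 110.78

110.78 dB


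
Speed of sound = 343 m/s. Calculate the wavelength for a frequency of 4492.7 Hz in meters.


Given values:
  c = 343 m/s, f = 4492.7 Hz
Formula: lambda = c / f
lambda = 343 / 4492.7
lambda = 0.0763

0.0763 m


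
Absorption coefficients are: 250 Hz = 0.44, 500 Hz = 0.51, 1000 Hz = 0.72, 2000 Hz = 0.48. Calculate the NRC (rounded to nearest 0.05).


Given values:
  a_250 = 0.44, a_500 = 0.51
  a_1000 = 0.72, a_2000 = 0.48
Formula: NRC = (a250 + a500 + a1000 + a2000) / 4
Sum = 0.44 + 0.51 + 0.72 + 0.48 = 2.15
NRC = 2.15 / 4 = 0.5375
Rounded to nearest 0.05: 0.55

0.55


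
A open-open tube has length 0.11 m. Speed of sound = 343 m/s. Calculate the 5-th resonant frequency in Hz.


Given values:
  Tube type: open-open, L = 0.11 m, c = 343 m/s, n = 5
Formula: f_n = n * c / (2 * L)
Compute 2 * L = 2 * 0.11 = 0.22
f = 5 * 343 / 0.22
f = 7795.45

7795.45 Hz


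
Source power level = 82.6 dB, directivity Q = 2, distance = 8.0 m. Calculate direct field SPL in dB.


Given values:
  Lw = 82.6 dB, Q = 2, r = 8.0 m
Formula: SPL = Lw + 10 * log10(Q / (4 * pi * r^2))
Compute 4 * pi * r^2 = 4 * pi * 8.0^2 = 804.2477
Compute Q / denom = 2 / 804.2477 = 0.0024868
Compute 10 * log10(0.0024868) = -26.0436
SPL = 82.6 + (-26.0436) = 56.56

56.56 dB


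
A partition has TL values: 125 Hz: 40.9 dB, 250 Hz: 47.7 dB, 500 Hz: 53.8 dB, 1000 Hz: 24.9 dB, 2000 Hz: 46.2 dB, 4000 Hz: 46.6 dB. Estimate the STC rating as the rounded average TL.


Given TL values at each frequency:
  125 Hz: 40.9 dB
  250 Hz: 47.7 dB
  500 Hz: 53.8 dB
  1000 Hz: 24.9 dB
  2000 Hz: 46.2 dB
  4000 Hz: 46.6 dB
Formula: STC ~ round(average of TL values)
Sum = 40.9 + 47.7 + 53.8 + 24.9 + 46.2 + 46.6 = 260.1
Average = 260.1 / 6 = 43.35
Rounded: 43

43


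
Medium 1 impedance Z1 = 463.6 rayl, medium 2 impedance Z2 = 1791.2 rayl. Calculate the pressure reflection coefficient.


Given values:
  Z1 = 463.6 rayl, Z2 = 1791.2 rayl
Formula: R = (Z2 - Z1) / (Z2 + Z1)
Numerator: Z2 - Z1 = 1791.2 - 463.6 = 1327.6
Denominator: Z2 + Z1 = 1791.2 + 463.6 = 2254.8
R = 1327.6 / 2254.8 = 0.5888

0.5888


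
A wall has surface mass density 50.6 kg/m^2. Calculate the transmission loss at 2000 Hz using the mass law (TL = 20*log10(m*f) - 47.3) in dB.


Given values:
  m = 50.6 kg/m^2, f = 2000 Hz
Formula: TL = 20 * log10(m * f) - 47.3
Compute m * f = 50.6 * 2000 = 101200.0
Compute log10(101200.0) = 5.005181
Compute 20 * 5.005181 = 100.1036
TL = 100.1036 - 47.3 = 52.8

52.8 dB


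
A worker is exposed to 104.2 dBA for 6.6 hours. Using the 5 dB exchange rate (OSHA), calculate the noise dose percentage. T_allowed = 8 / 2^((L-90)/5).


Given values:
  L = 104.2 dBA, T = 6.6 hours
Formula: T_allowed = 8 / 2^((L - 90) / 5)
Compute exponent: (104.2 - 90) / 5 = 2.84
Compute 2^(2.84) = 7.160201
T_allowed = 8 / 7.160201 = 1.117287 hours
Dose = (T / T_allowed) * 100
Dose = (6.6 / 1.117287) * 100 = 590.72

590.72 %


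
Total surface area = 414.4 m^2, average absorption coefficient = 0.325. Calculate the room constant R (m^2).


Given values:
  S = 414.4 m^2, alpha = 0.325
Formula: R = S * alpha / (1 - alpha)
Numerator: 414.4 * 0.325 = 134.68
Denominator: 1 - 0.325 = 0.675
R = 134.68 / 0.675 = 199.53

199.53 m^2


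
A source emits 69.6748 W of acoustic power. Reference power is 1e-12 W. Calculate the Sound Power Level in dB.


Given values:
  W = 69.6748 W
  W_ref = 1e-12 W
Formula: SWL = 10 * log10(W / W_ref)
Compute ratio: W / W_ref = 69674800000000
Compute log10: log10(69674800000000) = 13.843076
Multiply: SWL = 10 * 13.843076 = 138.43

138.43 dB


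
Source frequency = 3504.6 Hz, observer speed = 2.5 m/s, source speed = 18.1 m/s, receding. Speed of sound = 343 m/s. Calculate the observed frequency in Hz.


Given values:
  f_s = 3504.6 Hz, v_o = 2.5 m/s, v_s = 18.1 m/s
  Direction: receding
Formula: f_o = f_s * (c - v_o) / (c + v_s)
Numerator: c - v_o = 343 - 2.5 = 340.5
Denominator: c + v_s = 343 + 18.1 = 361.1
f_o = 3504.6 * 340.5 / 361.1 = 3304.67

3304.67 Hz


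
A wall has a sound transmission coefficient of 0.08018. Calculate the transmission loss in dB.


Given values:
  tau = 0.08018
Formula: TL = 10 * log10(1 / tau)
Compute 1 / tau = 1 / 0.08018 = 12.4719
Compute log10(12.4719) = 1.095933
TL = 10 * 1.095933 = 10.96

10.96 dB


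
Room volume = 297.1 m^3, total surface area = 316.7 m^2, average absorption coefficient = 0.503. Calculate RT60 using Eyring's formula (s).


Given values:
  V = 297.1 m^3, S = 316.7 m^2, alpha = 0.503
Formula: RT60 = 0.161 * V / (-S * ln(1 - alpha))
Compute ln(1 - 0.503) = ln(0.497) = -0.699165
Denominator: -316.7 * -0.699165 = 221.4256
Numerator: 0.161 * 297.1 = 47.8331
RT60 = 47.8331 / 221.4256 = 0.216

0.216 s


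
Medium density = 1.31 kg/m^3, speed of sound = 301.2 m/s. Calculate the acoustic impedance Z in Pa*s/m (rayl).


Given values:
  rho = 1.31 kg/m^3
  c = 301.2 m/s
Formula: Z = rho * c
Z = 1.31 * 301.2
Z = 394.57

394.57 rayl


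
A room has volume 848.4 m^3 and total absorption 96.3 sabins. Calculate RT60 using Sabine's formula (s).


Given values:
  V = 848.4 m^3
  A = 96.3 sabins
Formula: RT60 = 0.161 * V / A
Numerator: 0.161 * 848.4 = 136.5924
RT60 = 136.5924 / 96.3 = 1.418

1.418 s


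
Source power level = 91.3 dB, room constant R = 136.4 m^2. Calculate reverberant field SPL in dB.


Given values:
  Lw = 91.3 dB, R = 136.4 m^2
Formula: SPL = Lw + 10 * log10(4 / R)
Compute 4 / R = 4 / 136.4 = 0.029326
Compute 10 * log10(0.029326) = -15.3275
SPL = 91.3 + (-15.3275) = 75.97

75.97 dB


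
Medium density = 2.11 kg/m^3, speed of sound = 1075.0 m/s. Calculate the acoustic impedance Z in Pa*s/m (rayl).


Given values:
  rho = 2.11 kg/m^3
  c = 1075.0 m/s
Formula: Z = rho * c
Z = 2.11 * 1075.0
Z = 2268.25

2268.25 rayl


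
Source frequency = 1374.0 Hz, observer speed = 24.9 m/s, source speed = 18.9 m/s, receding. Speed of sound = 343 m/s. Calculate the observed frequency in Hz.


Given values:
  f_s = 1374.0 Hz, v_o = 24.9 m/s, v_s = 18.9 m/s
  Direction: receding
Formula: f_o = f_s * (c - v_o) / (c + v_s)
Numerator: c - v_o = 343 - 24.9 = 318.1
Denominator: c + v_s = 343 + 18.9 = 361.9
f_o = 1374.0 * 318.1 / 361.9 = 1207.71

1207.71 Hz


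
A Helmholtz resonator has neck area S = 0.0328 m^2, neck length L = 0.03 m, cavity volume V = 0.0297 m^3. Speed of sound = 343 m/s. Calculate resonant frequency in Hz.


Given values:
  S = 0.0328 m^2, L = 0.03 m, V = 0.0297 m^3, c = 343 m/s
Formula: f = (c / (2*pi)) * sqrt(S / (V * L))
Compute V * L = 0.0297 * 0.03 = 0.000891
Compute S / (V * L) = 0.0328 / 0.000891 = 36.8126
Compute sqrt(36.8126) = 6.067339
Compute c / (2*pi) = 343 / 6.283185 = 54.590148
f = 54.590148 * 6.067339 = 331.22

331.22 Hz


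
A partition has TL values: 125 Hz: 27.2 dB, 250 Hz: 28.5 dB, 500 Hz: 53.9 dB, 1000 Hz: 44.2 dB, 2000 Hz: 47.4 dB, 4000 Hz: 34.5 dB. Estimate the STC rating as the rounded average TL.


Given TL values at each frequency:
  125 Hz: 27.2 dB
  250 Hz: 28.5 dB
  500 Hz: 53.9 dB
  1000 Hz: 44.2 dB
  2000 Hz: 47.4 dB
  4000 Hz: 34.5 dB
Formula: STC ~ round(average of TL values)
Sum = 27.2 + 28.5 + 53.9 + 44.2 + 47.4 + 34.5 = 235.7
Average = 235.7 / 6 = 39.28
Rounded: 39

39


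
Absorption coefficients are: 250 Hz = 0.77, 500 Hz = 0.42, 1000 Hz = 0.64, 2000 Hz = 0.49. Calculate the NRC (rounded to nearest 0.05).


Given values:
  a_250 = 0.77, a_500 = 0.42
  a_1000 = 0.64, a_2000 = 0.49
Formula: NRC = (a250 + a500 + a1000 + a2000) / 4
Sum = 0.77 + 0.42 + 0.64 + 0.49 = 2.32
NRC = 2.32 / 4 = 0.58
Rounded to nearest 0.05: 0.6

0.6


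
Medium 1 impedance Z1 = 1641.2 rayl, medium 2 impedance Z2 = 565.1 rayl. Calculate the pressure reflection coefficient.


Given values:
  Z1 = 1641.2 rayl, Z2 = 565.1 rayl
Formula: R = (Z2 - Z1) / (Z2 + Z1)
Numerator: Z2 - Z1 = 565.1 - 1641.2 = -1076.1
Denominator: Z2 + Z1 = 565.1 + 1641.2 = 2206.3
R = -1076.1 / 2206.3 = -0.4877

-0.4877


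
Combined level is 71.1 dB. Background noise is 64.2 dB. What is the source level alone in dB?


Given values:
  L_total = 71.1 dB, L_bg = 64.2 dB
Formula: L_source = 10 * log10(10^(L_total/10) - 10^(L_bg/10))
Convert to linear:
  10^(71.1/10) = 12882495.5169
  10^(64.2/10) = 2630267.9919
Difference: 12882495.5169 - 2630267.9919 = 10252227.525
L_source = 10 * log10(10252227.525) = 70.11

70.11 dB


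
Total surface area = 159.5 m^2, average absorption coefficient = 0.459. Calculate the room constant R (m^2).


Given values:
  S = 159.5 m^2, alpha = 0.459
Formula: R = S * alpha / (1 - alpha)
Numerator: 159.5 * 0.459 = 73.2105
Denominator: 1 - 0.459 = 0.541
R = 73.2105 / 0.541 = 135.32

135.32 m^2


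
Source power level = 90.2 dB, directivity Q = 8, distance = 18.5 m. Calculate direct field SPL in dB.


Given values:
  Lw = 90.2 dB, Q = 8, r = 18.5 m
Formula: SPL = Lw + 10 * log10(Q / (4 * pi * r^2))
Compute 4 * pi * r^2 = 4 * pi * 18.5^2 = 4300.8403
Compute Q / denom = 8 / 4300.8403 = 0.0018601
Compute 10 * log10(0.0018601) = -27.3046
SPL = 90.2 + (-27.3046) = 62.9

62.9 dB


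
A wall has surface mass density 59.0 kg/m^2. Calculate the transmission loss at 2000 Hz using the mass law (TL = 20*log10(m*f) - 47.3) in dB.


Given values:
  m = 59.0 kg/m^2, f = 2000 Hz
Formula: TL = 20 * log10(m * f) - 47.3
Compute m * f = 59.0 * 2000 = 118000.0
Compute log10(118000.0) = 5.071882
Compute 20 * 5.071882 = 101.4376
TL = 101.4376 - 47.3 = 54.14

54.14 dB


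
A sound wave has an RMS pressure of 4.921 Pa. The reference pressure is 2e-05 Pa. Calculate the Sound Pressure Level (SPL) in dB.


Given values:
  p = 4.921 Pa
  p_ref = 2e-05 Pa
Formula: SPL = 20 * log10(p / p_ref)
Compute ratio: p / p_ref = 4.921 / 2e-05 = 246050
Compute log10: log10(246050) = 5.391023
Multiply: SPL = 20 * 5.391023 = 107.82

107.82 dB


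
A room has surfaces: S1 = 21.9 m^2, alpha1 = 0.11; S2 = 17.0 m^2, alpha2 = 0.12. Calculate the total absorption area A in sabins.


Given surfaces:
  Surface 1: 21.9 * 0.11 = 2.409
  Surface 2: 17.0 * 0.12 = 2.04
Formula: A = sum(Si * alpha_i)
A = 2.409 + 2.04
A = 4.45

4.45 sabins


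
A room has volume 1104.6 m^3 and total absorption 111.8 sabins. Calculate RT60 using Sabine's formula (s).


Given values:
  V = 1104.6 m^3
  A = 111.8 sabins
Formula: RT60 = 0.161 * V / A
Numerator: 0.161 * 1104.6 = 177.8406
RT60 = 177.8406 / 111.8 = 1.591

1.591 s


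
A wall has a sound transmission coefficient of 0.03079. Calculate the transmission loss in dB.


Given values:
  tau = 0.03079
Formula: TL = 10 * log10(1 / tau)
Compute 1 / tau = 1 / 0.03079 = 32.4781
Compute log10(32.4781) = 1.511591
TL = 10 * 1.511591 = 15.12

15.12 dB


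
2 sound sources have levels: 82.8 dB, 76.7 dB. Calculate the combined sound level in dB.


Formula: L_total = 10 * log10( sum(10^(Li/10)) )
  Source 1: 10^(82.8/10) = 190546071.7963
  Source 2: 10^(76.7/10) = 46773514.1287
Sum of linear values = 237319585.925
L_total = 10 * log10(237319585.925) = 83.75

83.75 dB


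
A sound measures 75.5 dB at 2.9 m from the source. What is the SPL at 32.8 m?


Given values:
  SPL1 = 75.5 dB, r1 = 2.9 m, r2 = 32.8 m
Formula: SPL2 = SPL1 - 20 * log10(r2 / r1)
Compute ratio: r2 / r1 = 32.8 / 2.9 = 11.3103
Compute log10: log10(11.3103) = 1.053474
Compute drop: 20 * 1.053474 = 21.0695
SPL2 = 75.5 - 21.0695 = 54.43

54.43 dB


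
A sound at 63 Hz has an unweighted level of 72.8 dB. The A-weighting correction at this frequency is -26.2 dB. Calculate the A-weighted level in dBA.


Given values:
  SPL = 72.8 dB
  A-weighting at 63 Hz = -26.2 dB
Formula: L_A = SPL + A_weight
L_A = 72.8 + (-26.2)
L_A = 46.6

46.6 dBA


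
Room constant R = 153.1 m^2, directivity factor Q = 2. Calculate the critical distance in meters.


Given values:
  R = 153.1 m^2, Q = 2
Formula: d_c = 0.141 * sqrt(Q * R)
Compute Q * R = 2 * 153.1 = 306.2
Compute sqrt(306.2) = 17.4986
d_c = 0.141 * 17.4986 = 2.467

2.467 m


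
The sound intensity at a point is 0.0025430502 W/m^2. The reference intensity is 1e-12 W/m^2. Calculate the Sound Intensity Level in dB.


Given values:
  I = 0.0025430502 W/m^2
  I_ref = 1e-12 W/m^2
Formula: SIL = 10 * log10(I / I_ref)
Compute ratio: I / I_ref = 2543050200
Compute log10: log10(2543050200) = 9.405355
Multiply: SIL = 10 * 9.405355 = 94.05

94.05 dB


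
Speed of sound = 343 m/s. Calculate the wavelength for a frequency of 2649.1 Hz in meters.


Given values:
  c = 343 m/s, f = 2649.1 Hz
Formula: lambda = c / f
lambda = 343 / 2649.1
lambda = 0.1295

0.1295 m


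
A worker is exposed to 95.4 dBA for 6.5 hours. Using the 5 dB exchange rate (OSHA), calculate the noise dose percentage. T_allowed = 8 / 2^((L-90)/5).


Given values:
  L = 95.4 dBA, T = 6.5 hours
Formula: T_allowed = 8 / 2^((L - 90) / 5)
Compute exponent: (95.4 - 90) / 5 = 1.08
Compute 2^(1.08) = 2.114036
T_allowed = 8 / 2.114036 = 3.784231 hours
Dose = (T / T_allowed) * 100
Dose = (6.5 / 3.784231) * 100 = 171.77

171.77 %


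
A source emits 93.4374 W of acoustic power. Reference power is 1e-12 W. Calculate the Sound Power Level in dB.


Given values:
  W = 93.4374 W
  W_ref = 1e-12 W
Formula: SWL = 10 * log10(W / W_ref)
Compute ratio: W / W_ref = 93437400000000
Compute log10: log10(93437400000000) = 13.970521
Multiply: SWL = 10 * 13.970521 = 139.71

139.71 dB


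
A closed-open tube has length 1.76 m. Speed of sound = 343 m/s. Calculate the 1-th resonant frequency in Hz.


Given values:
  Tube type: closed-open, L = 1.76 m, c = 343 m/s, n = 1
Formula: f_n = (2n - 1) * c / (4 * L)
Compute 2n - 1 = 2*1 - 1 = 1
Compute 4 * L = 4 * 1.76 = 7.04
f = 1 * 343 / 7.04
f = 48.72

48.72 Hz


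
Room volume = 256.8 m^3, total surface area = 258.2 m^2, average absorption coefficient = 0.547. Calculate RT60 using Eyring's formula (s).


Given values:
  V = 256.8 m^3, S = 258.2 m^2, alpha = 0.547
Formula: RT60 = 0.161 * V / (-S * ln(1 - alpha))
Compute ln(1 - 0.547) = ln(0.453) = -0.791863
Denominator: -258.2 * -0.791863 = 204.459
Numerator: 0.161 * 256.8 = 41.3448
RT60 = 41.3448 / 204.459 = 0.202

0.202 s
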